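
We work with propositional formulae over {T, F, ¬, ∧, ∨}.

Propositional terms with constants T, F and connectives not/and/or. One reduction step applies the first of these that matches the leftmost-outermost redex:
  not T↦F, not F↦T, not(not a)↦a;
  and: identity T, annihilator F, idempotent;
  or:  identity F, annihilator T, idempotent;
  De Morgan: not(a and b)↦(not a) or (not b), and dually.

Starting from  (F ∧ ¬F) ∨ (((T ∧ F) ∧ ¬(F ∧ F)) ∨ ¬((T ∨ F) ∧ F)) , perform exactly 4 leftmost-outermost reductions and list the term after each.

Answer: after 4 steps: F ∨ ¬((T ∨ F) ∧ F)

Working:
  start: (F ∧ ¬F) ∨ (((T ∧ F) ∧ ¬(F ∧ F)) ∨ ¬((T ∨ F) ∧ F))
  step 1: F ∨ (((T ∧ F) ∧ ¬(F ∧ F)) ∨ ¬((T ∨ F) ∧ F))
  step 2: ((T ∧ F) ∧ ¬(F ∧ F)) ∨ ¬((T ∨ F) ∧ F)
  step 3: (F ∧ ¬(F ∧ F)) ∨ ¬((T ∨ F) ∧ F)
  step 4: F ∨ ¬((T ∨ F) ∧ F)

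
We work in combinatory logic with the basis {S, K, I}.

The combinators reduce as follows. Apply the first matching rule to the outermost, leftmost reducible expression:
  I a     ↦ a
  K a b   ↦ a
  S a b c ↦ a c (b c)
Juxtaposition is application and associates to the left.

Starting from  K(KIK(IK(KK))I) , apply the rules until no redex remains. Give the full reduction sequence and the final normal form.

Answer: normal form = K(KK)  (in 4 steps)

Derivation:
  start: K(KIK(IK(KK))I)
  step 1: K(I(IK(KK))I)
  step 2: K(IK(KK)I)
  step 3: K(K(KK)I)
  step 4: K(KK)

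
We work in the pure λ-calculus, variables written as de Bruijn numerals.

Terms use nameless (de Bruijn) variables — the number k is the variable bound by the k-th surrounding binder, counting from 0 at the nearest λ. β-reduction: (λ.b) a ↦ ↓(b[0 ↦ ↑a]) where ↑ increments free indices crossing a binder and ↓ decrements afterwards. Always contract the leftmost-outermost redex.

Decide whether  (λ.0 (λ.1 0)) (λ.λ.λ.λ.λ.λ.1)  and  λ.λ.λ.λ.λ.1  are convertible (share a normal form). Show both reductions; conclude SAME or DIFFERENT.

Term A:
  start: (λ.0 (λ.1 0)) (λ.λ.λ.λ.λ.λ.1)
  step 1: (λ.λ.λ.λ.λ.λ.1) (λ.(λ.λ.λ.λ.λ.λ.1) 0)
  step 2: λ.λ.λ.λ.λ.1

Term B:
  start: λ.λ.λ.λ.λ.1

Answer: SAME — A ⇓ λ.λ.λ.λ.λ.1, B ⇓ λ.λ.λ.λ.λ.1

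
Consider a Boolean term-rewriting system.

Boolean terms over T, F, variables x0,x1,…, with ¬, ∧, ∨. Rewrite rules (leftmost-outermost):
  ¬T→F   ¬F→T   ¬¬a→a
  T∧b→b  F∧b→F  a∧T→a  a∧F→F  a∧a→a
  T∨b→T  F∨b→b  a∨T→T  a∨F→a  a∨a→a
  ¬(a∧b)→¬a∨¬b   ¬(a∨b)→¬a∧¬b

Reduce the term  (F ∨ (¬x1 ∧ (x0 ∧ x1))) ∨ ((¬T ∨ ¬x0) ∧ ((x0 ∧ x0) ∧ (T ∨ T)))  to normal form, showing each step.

  start: (F ∨ (¬x1 ∧ (x0 ∧ x1))) ∨ ((¬T ∨ ¬x0) ∧ ((x0 ∧ x0) ∧ (T ∨ T)))
  →1  (¬x1 ∧ (x0 ∧ x1)) ∨ ((¬T ∨ ¬x0) ∧ ((x0 ∧ x0) ∧ (T ∨ T)))
  →2  (¬x1 ∧ (x0 ∧ x1)) ∨ ((F ∨ ¬x0) ∧ ((x0 ∧ x0) ∧ (T ∨ T)))
  →3  (¬x1 ∧ (x0 ∧ x1)) ∨ (¬x0 ∧ ((x0 ∧ x0) ∧ (T ∨ T)))
  →4  (¬x1 ∧ (x0 ∧ x1)) ∨ (¬x0 ∧ (x0 ∧ (T ∨ T)))
  →5  (¬x1 ∧ (x0 ∧ x1)) ∨ (¬x0 ∧ (x0 ∧ T))
  →6  (¬x1 ∧ (x0 ∧ x1)) ∨ (¬x0 ∧ x0)

Answer: normal form = (¬x1 ∧ (x0 ∧ x1)) ∨ (¬x0 ∧ x0)  (in 6 steps)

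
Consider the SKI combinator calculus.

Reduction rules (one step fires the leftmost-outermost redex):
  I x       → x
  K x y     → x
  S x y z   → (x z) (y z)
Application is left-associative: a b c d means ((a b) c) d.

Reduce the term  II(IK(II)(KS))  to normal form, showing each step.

  start: II(IK(II)(KS))
  step 1: I(IK(II)(KS))
  step 2: IK(II)(KS)
  step 3: K(II)(KS)
  step 4: II
  step 5: I

Answer: normal form = I  (in 5 steps)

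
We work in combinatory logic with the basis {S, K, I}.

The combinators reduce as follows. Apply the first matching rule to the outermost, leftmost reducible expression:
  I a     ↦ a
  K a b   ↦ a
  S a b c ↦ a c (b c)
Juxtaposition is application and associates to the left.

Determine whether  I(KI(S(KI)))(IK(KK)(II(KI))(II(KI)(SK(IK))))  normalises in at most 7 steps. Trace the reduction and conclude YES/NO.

Answer: YES — reaches normal form K in 6 ≤ 7 steps

Derivation:
  start: I(KI(S(KI)))(IK(KK)(II(KI))(II(KI)(SK(IK))))
  →1  KI(S(KI))(IK(KK)(II(KI))(II(KI)(SK(IK))))
  →2  I(IK(KK)(II(KI))(II(KI)(SK(IK))))
  →3  IK(KK)(II(KI))(II(KI)(SK(IK)))
  →4  K(KK)(II(KI))(II(KI)(SK(IK)))
  →5  KK(II(KI)(SK(IK)))
  →6  K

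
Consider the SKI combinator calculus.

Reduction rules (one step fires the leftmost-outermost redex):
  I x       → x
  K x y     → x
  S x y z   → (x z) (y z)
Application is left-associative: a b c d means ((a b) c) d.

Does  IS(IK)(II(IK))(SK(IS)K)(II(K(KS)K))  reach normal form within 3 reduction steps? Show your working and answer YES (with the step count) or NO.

  start: IS(IK)(II(IK))(SK(IS)K)(II(K(KS)K))
  [1] S(IK)(II(IK))(SK(IS)K)(II(K(KS)K))
  [2] IK(SK(IS)K)(II(IK)(SK(IS)K))(II(K(KS)K))
  [3] K(SK(IS)K)(II(IK)(SK(IS)K))(II(K(KS)K))

Answer: NO — after 3 steps the term is K(SK(IS)K)(II(IK)(SK(IS)K))(II(K(KS)K)), not yet normal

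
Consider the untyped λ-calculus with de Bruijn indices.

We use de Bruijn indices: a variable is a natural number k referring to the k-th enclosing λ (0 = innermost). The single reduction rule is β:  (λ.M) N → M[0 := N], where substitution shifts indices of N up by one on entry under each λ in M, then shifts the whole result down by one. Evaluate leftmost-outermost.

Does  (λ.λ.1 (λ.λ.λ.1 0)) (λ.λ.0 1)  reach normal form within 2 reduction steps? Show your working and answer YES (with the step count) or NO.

  start: (λ.λ.1 (λ.λ.λ.1 0)) (λ.λ.0 1)
  step 1: λ.(λ.λ.0 1) (λ.λ.λ.1 0)
  step 2: λ.λ.0 (λ.λ.λ.1 0)

Answer: YES — reaches normal form λ.λ.0 (λ.λ.λ.1 0) in 2 ≤ 2 steps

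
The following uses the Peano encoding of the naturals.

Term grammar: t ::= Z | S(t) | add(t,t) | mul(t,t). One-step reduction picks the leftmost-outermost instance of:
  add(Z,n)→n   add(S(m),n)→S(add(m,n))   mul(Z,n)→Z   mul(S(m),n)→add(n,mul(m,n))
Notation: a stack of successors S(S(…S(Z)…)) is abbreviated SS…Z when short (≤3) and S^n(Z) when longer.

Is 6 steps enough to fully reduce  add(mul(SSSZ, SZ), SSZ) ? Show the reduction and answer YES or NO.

  start: add(mul(SSSZ, SZ), SSZ)
  →1  add(add(SZ, mul(SSZ, SZ)), SSZ)
  →2  add(S(add(Z, mul(SSZ, SZ))), SSZ)
  →3  S(add(add(Z, mul(SSZ, SZ)), SSZ))
  →4  S(add(mul(SSZ, SZ), SSZ))
  →5  S(add(add(SZ, mul(SZ, SZ)), SSZ))
  →6  S(add(S(add(Z, mul(SZ, SZ))), SSZ))

Answer: NO — after 6 steps the term is S(add(S(add(Z, mul(SZ, SZ))), SSZ)), not yet normal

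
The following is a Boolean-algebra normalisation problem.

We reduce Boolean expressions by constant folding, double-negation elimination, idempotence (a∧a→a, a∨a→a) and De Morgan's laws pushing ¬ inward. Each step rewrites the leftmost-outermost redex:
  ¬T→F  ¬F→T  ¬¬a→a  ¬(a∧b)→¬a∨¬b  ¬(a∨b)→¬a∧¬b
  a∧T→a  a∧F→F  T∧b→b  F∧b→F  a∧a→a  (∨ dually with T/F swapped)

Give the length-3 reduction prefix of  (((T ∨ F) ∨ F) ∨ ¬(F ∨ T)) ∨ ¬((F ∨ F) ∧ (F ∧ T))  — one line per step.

Answer: after 3 steps: T ∨ ¬((F ∨ F) ∧ (F ∧ T))

Derivation:
  start: (((T ∨ F) ∨ F) ∨ ¬(F ∨ T)) ∨ ¬((F ∨ F) ∧ (F ∧ T))
  step 1: ((T ∨ F) ∨ ¬(F ∨ T)) ∨ ¬((F ∨ F) ∧ (F ∧ T))
  step 2: (T ∨ ¬(F ∨ T)) ∨ ¬((F ∨ F) ∧ (F ∧ T))
  step 3: T ∨ ¬((F ∨ F) ∧ (F ∧ T))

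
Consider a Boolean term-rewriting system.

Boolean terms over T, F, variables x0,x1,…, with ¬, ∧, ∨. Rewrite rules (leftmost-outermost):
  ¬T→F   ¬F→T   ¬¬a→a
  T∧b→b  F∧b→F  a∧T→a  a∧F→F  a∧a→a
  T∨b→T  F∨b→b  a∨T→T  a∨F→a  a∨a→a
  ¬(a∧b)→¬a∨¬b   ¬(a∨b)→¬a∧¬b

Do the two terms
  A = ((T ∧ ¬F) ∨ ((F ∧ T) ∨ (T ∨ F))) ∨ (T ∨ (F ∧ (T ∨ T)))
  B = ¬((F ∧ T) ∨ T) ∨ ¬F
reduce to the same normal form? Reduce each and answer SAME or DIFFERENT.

Term A:
  start: ((T ∧ ¬F) ∨ ((F ∧ T) ∨ (T ∨ F))) ∨ (T ∨ (F ∧ (T ∨ T)))
  step 1: (¬F ∨ ((F ∧ T) ∨ (T ∨ F))) ∨ (T ∨ (F ∧ (T ∨ T)))
  step 2: (T ∨ ((F ∧ T) ∨ (T ∨ F))) ∨ (T ∨ (F ∧ (T ∨ T)))
  step 3: T ∨ (T ∨ (F ∧ (T ∨ T)))
  step 4: T

Term B:
  start: ¬((F ∧ T) ∨ T) ∨ ¬F
  step 1: (¬(F ∧ T) ∧ ¬T) ∨ ¬F
  step 2: ((¬F ∨ ¬T) ∧ ¬T) ∨ ¬F
  step 3: ((T ∨ ¬T) ∧ ¬T) ∨ ¬F
  step 4: (T ∧ ¬T) ∨ ¬F
  step 5: ¬T ∨ ¬F
  step 6: F ∨ ¬F
  step 7: ¬F
  step 8: T

Answer: SAME — A ⇓ T, B ⇓ T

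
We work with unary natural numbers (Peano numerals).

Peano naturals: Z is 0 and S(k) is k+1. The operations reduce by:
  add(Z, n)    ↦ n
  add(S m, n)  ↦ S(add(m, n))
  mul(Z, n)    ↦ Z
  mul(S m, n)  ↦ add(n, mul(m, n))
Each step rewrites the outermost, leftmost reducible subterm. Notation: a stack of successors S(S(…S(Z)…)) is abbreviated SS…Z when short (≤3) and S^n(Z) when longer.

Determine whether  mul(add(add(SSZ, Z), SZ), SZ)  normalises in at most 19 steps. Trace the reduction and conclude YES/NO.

Answer: YES — reaches normal form SSSZ in 16 ≤ 19 steps

Reduction:
  start: mul(add(add(SSZ, Z), SZ), SZ)
  step 1: mul(add(S(add(SZ, Z)), SZ), SZ)
  step 2: mul(S(add(add(SZ, Z), SZ)), SZ)
  step 3: add(SZ, mul(add(add(SZ, Z), SZ), SZ))
  step 4: S(add(Z, mul(add(add(SZ, Z), SZ), SZ)))
  step 5: S(mul(add(add(SZ, Z), SZ), SZ))
  step 6: S(mul(add(S(add(Z, Z)), SZ), SZ))
  step 7: S(mul(S(add(add(Z, Z), SZ)), SZ))
  step 8: S(add(SZ, mul(add(add(Z, Z), SZ), SZ)))
  step 9: S(S(add(Z, mul(add(add(Z, Z), SZ), SZ))))
  step 10: S(S(mul(add(add(Z, Z), SZ), SZ)))
  step 11: S(S(mul(add(Z, SZ), SZ)))
  step 12: S(S(mul(SZ, SZ)))
  step 13: S(S(add(SZ, mul(Z, SZ))))
  step 14: S(S(S(add(Z, mul(Z, SZ)))))
  step 15: S(S(S(mul(Z, SZ))))
  step 16: SSSZ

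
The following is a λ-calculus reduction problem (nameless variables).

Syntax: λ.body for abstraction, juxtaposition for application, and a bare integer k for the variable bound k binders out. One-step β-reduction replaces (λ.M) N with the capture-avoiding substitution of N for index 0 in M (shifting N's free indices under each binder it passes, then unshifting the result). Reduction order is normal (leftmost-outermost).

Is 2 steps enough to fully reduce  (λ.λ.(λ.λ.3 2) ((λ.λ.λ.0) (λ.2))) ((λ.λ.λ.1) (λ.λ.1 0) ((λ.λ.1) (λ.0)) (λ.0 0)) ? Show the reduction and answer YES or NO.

Answer: NO — after 2 steps the term is λ.λ.(λ.λ.λ.1) (λ.λ.1 0) ((λ.λ.1) (λ.0)) (λ.0 0) 1, not yet normal

Derivation:
  start: (λ.λ.(λ.λ.3 2) ((λ.λ.λ.0) (λ.2))) ((λ.λ.λ.1) (λ.λ.1 0) ((λ.λ.1) (λ.0)) (λ.0 0))
  [1] λ.(λ.λ.(λ.λ.λ.1) (λ.λ.1 0) ((λ.λ.1) (λ.0)) (λ.0 0) 2) ((λ.λ.λ.0) (λ.(λ.λ.λ.1) (λ.λ.1 0) ((λ.λ.1) (λ.0)) (λ.0 0)))
  [2] λ.λ.(λ.λ.λ.1) (λ.λ.1 0) ((λ.λ.1) (λ.0)) (λ.0 0) 1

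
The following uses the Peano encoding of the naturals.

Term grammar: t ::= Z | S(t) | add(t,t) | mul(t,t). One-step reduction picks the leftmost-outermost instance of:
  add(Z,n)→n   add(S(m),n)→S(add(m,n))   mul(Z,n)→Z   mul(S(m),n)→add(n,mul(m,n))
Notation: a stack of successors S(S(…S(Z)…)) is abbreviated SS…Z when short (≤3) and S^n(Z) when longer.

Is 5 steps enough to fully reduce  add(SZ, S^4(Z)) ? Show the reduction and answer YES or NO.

  start: add(SZ, S^4(Z))
  [1] S(add(Z, S^4(Z)))
  [2] S^5(Z)

Answer: YES — reaches normal form S^5(Z) in 2 ≤ 5 steps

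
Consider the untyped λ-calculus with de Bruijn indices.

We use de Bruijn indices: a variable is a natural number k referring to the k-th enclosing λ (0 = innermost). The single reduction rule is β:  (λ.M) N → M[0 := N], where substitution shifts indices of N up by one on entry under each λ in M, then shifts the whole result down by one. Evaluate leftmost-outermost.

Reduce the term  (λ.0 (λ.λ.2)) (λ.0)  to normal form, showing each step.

  start: (λ.0 (λ.λ.2)) (λ.0)
  [1] (λ.0) (λ.λ.λ.0)
  [2] λ.λ.λ.0

Answer: normal form = λ.λ.λ.0  (in 2 steps)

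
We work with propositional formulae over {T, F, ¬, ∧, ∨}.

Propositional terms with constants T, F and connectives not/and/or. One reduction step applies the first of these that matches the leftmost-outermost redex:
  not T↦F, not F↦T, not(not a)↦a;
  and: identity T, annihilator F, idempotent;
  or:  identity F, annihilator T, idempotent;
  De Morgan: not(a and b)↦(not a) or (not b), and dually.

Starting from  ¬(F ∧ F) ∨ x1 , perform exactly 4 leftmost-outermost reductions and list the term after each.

Answer: after 4 steps: T

Reduction:
  start: ¬(F ∧ F) ∨ x1
  →1  (¬F ∨ ¬F) ∨ x1
  →2  ¬F ∨ x1
  →3  T ∨ x1
  →4  T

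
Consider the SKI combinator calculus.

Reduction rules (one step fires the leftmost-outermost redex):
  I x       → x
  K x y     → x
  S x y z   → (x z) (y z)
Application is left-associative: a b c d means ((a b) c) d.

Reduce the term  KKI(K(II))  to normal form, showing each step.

  start: KKI(K(II))
  [1] K(K(II))
  [2] K(KI)

Answer: normal form = K(KI)  (in 2 steps)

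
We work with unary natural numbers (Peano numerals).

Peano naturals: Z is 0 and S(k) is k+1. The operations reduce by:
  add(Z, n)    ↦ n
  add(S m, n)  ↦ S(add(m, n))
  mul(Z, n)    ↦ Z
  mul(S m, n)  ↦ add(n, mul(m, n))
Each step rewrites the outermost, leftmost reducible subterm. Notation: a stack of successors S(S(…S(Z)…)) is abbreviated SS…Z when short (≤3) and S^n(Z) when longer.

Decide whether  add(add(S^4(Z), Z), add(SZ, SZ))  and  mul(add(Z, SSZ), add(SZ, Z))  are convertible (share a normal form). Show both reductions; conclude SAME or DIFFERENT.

Term A:
  start: add(add(S^4(Z), Z), add(SZ, SZ))
  step 1: add(S(add(SSSZ, Z)), add(SZ, SZ))
  step 2: S(add(add(SSSZ, Z), add(SZ, SZ)))
  step 3: S(add(S(add(SSZ, Z)), add(SZ, SZ)))
  step 4: S(S(add(add(SSZ, Z), add(SZ, SZ))))
  step 5: S(S(add(S(add(SZ, Z)), add(SZ, SZ))))
  step 6: S(S(S(add(add(SZ, Z), add(SZ, SZ)))))
  step 7: S(S(S(add(S(add(Z, Z)), add(SZ, SZ)))))
  step 8: S(S(S(S(add(add(Z, Z), add(SZ, SZ))))))
  step 9: S(S(S(S(add(Z, add(SZ, SZ))))))
  step 10: S(S(S(S(add(SZ, SZ)))))
  step 11: S(S(S(S(S(add(Z, SZ))))))
  step 12: S^6(Z)

Term B:
  start: mul(add(Z, SSZ), add(SZ, Z))
  step 1: mul(SSZ, add(SZ, Z))
  step 2: add(add(SZ, Z), mul(SZ, add(SZ, Z)))
  step 3: add(S(add(Z, Z)), mul(SZ, add(SZ, Z)))
  step 4: S(add(add(Z, Z), mul(SZ, add(SZ, Z))))
  step 5: S(add(Z, mul(SZ, add(SZ, Z))))
  step 6: S(mul(SZ, add(SZ, Z)))
  step 7: S(add(add(SZ, Z), mul(Z, add(SZ, Z))))
  step 8: S(add(S(add(Z, Z)), mul(Z, add(SZ, Z))))
  step 9: S(S(add(add(Z, Z), mul(Z, add(SZ, Z)))))
  step 10: S(S(add(Z, mul(Z, add(SZ, Z)))))
  step 11: S(S(mul(Z, add(SZ, Z))))
  step 12: SSZ

Answer: DIFFERENT — A ⇓ S^6(Z), B ⇓ SSZ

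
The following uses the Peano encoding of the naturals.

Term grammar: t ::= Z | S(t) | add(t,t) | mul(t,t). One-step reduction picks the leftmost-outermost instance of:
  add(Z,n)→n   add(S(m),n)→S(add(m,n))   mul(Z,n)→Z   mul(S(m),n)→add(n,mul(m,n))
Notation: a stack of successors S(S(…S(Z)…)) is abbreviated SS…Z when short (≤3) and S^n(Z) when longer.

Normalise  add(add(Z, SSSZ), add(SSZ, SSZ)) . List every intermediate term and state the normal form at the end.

Answer: normal form = S^7(Z)  (in 8 steps)

Reduction:
  start: add(add(Z, SSSZ), add(SSZ, SSZ))
  [1] add(SSSZ, add(SSZ, SSZ))
  [2] S(add(SSZ, add(SSZ, SSZ)))
  [3] S(S(add(SZ, add(SSZ, SSZ))))
  [4] S(S(S(add(Z, add(SSZ, SSZ)))))
  [5] S(S(S(add(SSZ, SSZ))))
  [6] S(S(S(S(add(SZ, SSZ)))))
  [7] S(S(S(S(S(add(Z, SSZ))))))
  [8] S^7(Z)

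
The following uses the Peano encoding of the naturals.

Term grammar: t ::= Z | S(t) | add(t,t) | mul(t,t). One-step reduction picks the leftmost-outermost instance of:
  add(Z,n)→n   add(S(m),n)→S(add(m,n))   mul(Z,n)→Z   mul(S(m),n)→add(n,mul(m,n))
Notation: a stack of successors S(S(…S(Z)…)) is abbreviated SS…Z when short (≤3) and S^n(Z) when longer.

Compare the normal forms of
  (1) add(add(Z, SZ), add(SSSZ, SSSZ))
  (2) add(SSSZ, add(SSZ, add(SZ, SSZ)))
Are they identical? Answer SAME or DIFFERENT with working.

Term A:
  start: add(add(Z, SZ), add(SSSZ, SSSZ))
  step 1: add(SZ, add(SSSZ, SSSZ))
  step 2: S(add(Z, add(SSSZ, SSSZ)))
  step 3: S(add(SSSZ, SSSZ))
  step 4: S(S(add(SSZ, SSSZ)))
  step 5: S(S(S(add(SZ, SSSZ))))
  step 6: S(S(S(S(add(Z, SSSZ)))))
  step 7: S^7(Z)

Term B:
  start: add(SSSZ, add(SSZ, add(SZ, SSZ)))
  step 1: S(add(SSZ, add(SSZ, add(SZ, SSZ))))
  step 2: S(S(add(SZ, add(SSZ, add(SZ, SSZ)))))
  step 3: S(S(S(add(Z, add(SSZ, add(SZ, SSZ))))))
  step 4: S(S(S(add(SSZ, add(SZ, SSZ)))))
  step 5: S(S(S(S(add(SZ, add(SZ, SSZ))))))
  step 6: S(S(S(S(S(add(Z, add(SZ, SSZ)))))))
  step 7: S(S(S(S(S(add(SZ, SSZ))))))
  step 8: S(S(S(S(S(S(add(Z, SSZ)))))))
  step 9: S^8(Z)

Answer: DIFFERENT — A ⇓ S^7(Z), B ⇓ S^8(Z)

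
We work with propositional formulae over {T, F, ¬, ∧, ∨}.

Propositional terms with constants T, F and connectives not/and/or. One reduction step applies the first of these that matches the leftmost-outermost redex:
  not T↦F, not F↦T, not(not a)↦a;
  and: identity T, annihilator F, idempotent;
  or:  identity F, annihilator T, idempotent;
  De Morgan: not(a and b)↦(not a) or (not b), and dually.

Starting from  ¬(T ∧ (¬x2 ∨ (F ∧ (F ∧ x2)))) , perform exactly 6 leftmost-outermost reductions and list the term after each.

  start: ¬(T ∧ (¬x2 ∨ (F ∧ (F ∧ x2))))
  →1  ¬T ∨ ¬(¬x2 ∨ (F ∧ (F ∧ x2)))
  →2  F ∨ ¬(¬x2 ∨ (F ∧ (F ∧ x2)))
  →3  ¬(¬x2 ∨ (F ∧ (F ∧ x2)))
  →4  ¬¬x2 ∧ ¬(F ∧ (F ∧ x2))
  →5  x2 ∧ ¬(F ∧ (F ∧ x2))
  →6  x2 ∧ (¬F ∨ ¬(F ∧ x2))

Answer: after 6 steps: x2 ∧ (¬F ∨ ¬(F ∧ x2))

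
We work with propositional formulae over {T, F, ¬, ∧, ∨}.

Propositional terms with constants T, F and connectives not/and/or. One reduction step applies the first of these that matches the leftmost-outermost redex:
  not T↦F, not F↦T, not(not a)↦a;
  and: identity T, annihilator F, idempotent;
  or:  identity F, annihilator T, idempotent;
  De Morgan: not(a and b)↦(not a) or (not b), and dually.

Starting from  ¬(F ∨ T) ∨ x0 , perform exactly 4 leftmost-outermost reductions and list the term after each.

  start: ¬(F ∨ T) ∨ x0
  step 1: (¬F ∧ ¬T) ∨ x0
  step 2: (T ∧ ¬T) ∨ x0
  step 3: ¬T ∨ x0
  step 4: F ∨ x0

Answer: after 4 steps: F ∨ x0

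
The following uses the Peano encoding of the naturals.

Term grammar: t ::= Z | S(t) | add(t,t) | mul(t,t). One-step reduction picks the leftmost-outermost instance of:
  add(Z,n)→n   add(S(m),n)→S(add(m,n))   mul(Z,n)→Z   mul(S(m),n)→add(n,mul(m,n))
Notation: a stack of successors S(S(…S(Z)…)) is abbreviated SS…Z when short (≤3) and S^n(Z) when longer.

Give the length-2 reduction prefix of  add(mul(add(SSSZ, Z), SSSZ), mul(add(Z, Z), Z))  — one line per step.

Answer: after 2 steps: add(add(SSSZ, mul(add(SSZ, Z), SSSZ)), mul(add(Z, Z), Z))

Working:
  start: add(mul(add(SSSZ, Z), SSSZ), mul(add(Z, Z), Z))
  step 1: add(mul(S(add(SSZ, Z)), SSSZ), mul(add(Z, Z), Z))
  step 2: add(add(SSSZ, mul(add(SSZ, Z), SSSZ)), mul(add(Z, Z), Z))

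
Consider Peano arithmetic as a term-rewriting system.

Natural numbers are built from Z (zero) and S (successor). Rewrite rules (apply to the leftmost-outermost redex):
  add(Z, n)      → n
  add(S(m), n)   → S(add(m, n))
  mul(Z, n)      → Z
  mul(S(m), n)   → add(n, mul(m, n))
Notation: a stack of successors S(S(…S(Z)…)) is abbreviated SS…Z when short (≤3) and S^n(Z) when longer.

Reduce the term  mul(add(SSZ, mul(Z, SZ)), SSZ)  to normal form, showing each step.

Answer: normal form = S^4(Z)  (in 13 steps)

Reduction:
  start: mul(add(SSZ, mul(Z, SZ)), SSZ)
  →1  mul(S(add(SZ, mul(Z, SZ))), SSZ)
  →2  add(SSZ, mul(add(SZ, mul(Z, SZ)), SSZ))
  →3  S(add(SZ, mul(add(SZ, mul(Z, SZ)), SSZ)))
  →4  S(S(add(Z, mul(add(SZ, mul(Z, SZ)), SSZ))))
  →5  S(S(mul(add(SZ, mul(Z, SZ)), SSZ)))
  →6  S(S(mul(S(add(Z, mul(Z, SZ))), SSZ)))
  →7  S(S(add(SSZ, mul(add(Z, mul(Z, SZ)), SSZ))))
  →8  S(S(S(add(SZ, mul(add(Z, mul(Z, SZ)), SSZ)))))
  →9  S(S(S(S(add(Z, mul(add(Z, mul(Z, SZ)), SSZ))))))
  →10  S(S(S(S(mul(add(Z, mul(Z, SZ)), SSZ)))))
  →11  S(S(S(S(mul(mul(Z, SZ), SSZ)))))
  →12  S(S(S(S(mul(Z, SSZ)))))
  →13  S^4(Z)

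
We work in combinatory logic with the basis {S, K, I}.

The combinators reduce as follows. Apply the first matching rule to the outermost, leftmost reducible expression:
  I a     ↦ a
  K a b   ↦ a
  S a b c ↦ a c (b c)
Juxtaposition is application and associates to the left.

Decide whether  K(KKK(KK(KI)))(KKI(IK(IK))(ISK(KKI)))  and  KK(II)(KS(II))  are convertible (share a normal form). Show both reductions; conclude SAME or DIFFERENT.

Term A:
  start: K(KKK(KK(KI)))(KKI(IK(IK))(ISK(KKI)))
  →1  KKK(KK(KI))
  →2  K(KK(KI))
  →3  KK

Term B:
  start: KK(II)(KS(II))
  →1  K(KS(II))
  →2  KS

Answer: DIFFERENT — A ⇓ KK, B ⇓ KS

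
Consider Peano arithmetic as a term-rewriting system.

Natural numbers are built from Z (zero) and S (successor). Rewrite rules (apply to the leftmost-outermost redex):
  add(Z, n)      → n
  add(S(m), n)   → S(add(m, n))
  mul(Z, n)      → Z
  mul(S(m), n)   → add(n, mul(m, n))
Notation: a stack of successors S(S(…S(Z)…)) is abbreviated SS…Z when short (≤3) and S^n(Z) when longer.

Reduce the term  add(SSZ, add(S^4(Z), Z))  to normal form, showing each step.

Answer: normal form = S^6(Z)  (in 8 steps)

Reduction:
  start: add(SSZ, add(S^4(Z), Z))
  [1] S(add(SZ, add(S^4(Z), Z)))
  [2] S(S(add(Z, add(S^4(Z), Z))))
  [3] S(S(add(S^4(Z), Z)))
  [4] S(S(S(add(SSSZ, Z))))
  [5] S(S(S(S(add(SSZ, Z)))))
  [6] S(S(S(S(S(add(SZ, Z))))))
  [7] S(S(S(S(S(S(add(Z, Z)))))))
  [8] S^6(Z)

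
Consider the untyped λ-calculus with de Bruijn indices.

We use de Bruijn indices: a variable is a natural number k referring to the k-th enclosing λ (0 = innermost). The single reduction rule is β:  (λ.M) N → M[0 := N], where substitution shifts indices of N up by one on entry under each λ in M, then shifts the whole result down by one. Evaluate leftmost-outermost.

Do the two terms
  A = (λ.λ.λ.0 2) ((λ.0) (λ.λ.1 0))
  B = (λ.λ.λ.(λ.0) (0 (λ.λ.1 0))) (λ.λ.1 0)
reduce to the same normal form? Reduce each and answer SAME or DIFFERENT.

Term A:
  start: (λ.λ.λ.0 2) ((λ.0) (λ.λ.1 0))
  step 1: λ.λ.0 ((λ.0) (λ.λ.1 0))
  step 2: λ.λ.0 (λ.λ.1 0)

Term B:
  start: (λ.λ.λ.(λ.0) (0 (λ.λ.1 0))) (λ.λ.1 0)
  step 1: λ.λ.(λ.0) (0 (λ.λ.1 0))
  step 2: λ.λ.0 (λ.λ.1 0)

Answer: SAME — A ⇓ λ.λ.0 (λ.λ.1 0), B ⇓ λ.λ.0 (λ.λ.1 0)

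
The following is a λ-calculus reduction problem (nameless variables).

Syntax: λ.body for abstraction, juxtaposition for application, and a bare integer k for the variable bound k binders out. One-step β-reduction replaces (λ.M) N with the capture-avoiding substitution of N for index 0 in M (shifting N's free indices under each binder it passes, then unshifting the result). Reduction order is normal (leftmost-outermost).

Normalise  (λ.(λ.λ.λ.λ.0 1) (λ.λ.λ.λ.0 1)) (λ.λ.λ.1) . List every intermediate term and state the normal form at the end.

Answer: normal form = λ.λ.λ.0 1  (in 2 steps)

Working:
  start: (λ.(λ.λ.λ.λ.0 1) (λ.λ.λ.λ.0 1)) (λ.λ.λ.1)
  step 1: (λ.λ.λ.λ.0 1) (λ.λ.λ.λ.0 1)
  step 2: λ.λ.λ.0 1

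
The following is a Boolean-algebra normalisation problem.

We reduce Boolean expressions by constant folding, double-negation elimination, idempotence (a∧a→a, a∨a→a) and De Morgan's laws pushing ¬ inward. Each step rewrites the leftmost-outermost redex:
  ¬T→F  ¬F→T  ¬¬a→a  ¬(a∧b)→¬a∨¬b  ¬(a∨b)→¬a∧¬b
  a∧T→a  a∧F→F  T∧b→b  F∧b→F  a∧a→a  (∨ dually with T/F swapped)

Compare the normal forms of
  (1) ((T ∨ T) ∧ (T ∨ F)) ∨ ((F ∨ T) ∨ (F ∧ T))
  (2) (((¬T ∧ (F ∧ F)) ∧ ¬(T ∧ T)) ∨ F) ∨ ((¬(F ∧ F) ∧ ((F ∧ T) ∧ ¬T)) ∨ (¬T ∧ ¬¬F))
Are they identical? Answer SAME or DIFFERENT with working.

Term A:
  start: ((T ∨ T) ∧ (T ∨ F)) ∨ ((F ∨ T) ∨ (F ∧ T))
  →1  (T ∧ (T ∨ F)) ∨ ((F ∨ T) ∨ (F ∧ T))
  →2  (T ∨ F) ∨ ((F ∨ T) ∨ (F ∧ T))
  →3  T ∨ ((F ∨ T) ∨ (F ∧ T))
  →4  T

Term B:
  start: (((¬T ∧ (F ∧ F)) ∧ ¬(T ∧ T)) ∨ F) ∨ ((¬(F ∧ F) ∧ ((F ∧ T) ∧ ¬T)) ∨ (¬T ∧ ¬¬F))
  →1  ((¬T ∧ (F ∧ F)) ∧ ¬(T ∧ T)) ∨ ((¬(F ∧ F) ∧ ((F ∧ T) ∧ ¬T)) ∨ (¬T ∧ ¬¬F))
  →2  ((F ∧ (F ∧ F)) ∧ ¬(T ∧ T)) ∨ ((¬(F ∧ F) ∧ ((F ∧ T) ∧ ¬T)) ∨ (¬T ∧ ¬¬F))
  →3  (F ∧ ¬(T ∧ T)) ∨ ((¬(F ∧ F) ∧ ((F ∧ T) ∧ ¬T)) ∨ (¬T ∧ ¬¬F))
  →4  F ∨ ((¬(F ∧ F) ∧ ((F ∧ T) ∧ ¬T)) ∨ (¬T ∧ ¬¬F))
  →5  (¬(F ∧ F) ∧ ((F ∧ T) ∧ ¬T)) ∨ (¬T ∧ ¬¬F)
  →6  ((¬F ∨ ¬F) ∧ ((F ∧ T) ∧ ¬T)) ∨ (¬T ∧ ¬¬F)
  →7  (¬F ∧ ((F ∧ T) ∧ ¬T)) ∨ (¬T ∧ ¬¬F)
  →8  (T ∧ ((F ∧ T) ∧ ¬T)) ∨ (¬T ∧ ¬¬F)
  →9  ((F ∧ T) ∧ ¬T) ∨ (¬T ∧ ¬¬F)
  →10  (F ∧ ¬T) ∨ (¬T ∧ ¬¬F)
  →11  F ∨ (¬T ∧ ¬¬F)
  →12  ¬T ∧ ¬¬F
  →13  F ∧ ¬¬F
  →14  F

Answer: DIFFERENT — A ⇓ T, B ⇓ F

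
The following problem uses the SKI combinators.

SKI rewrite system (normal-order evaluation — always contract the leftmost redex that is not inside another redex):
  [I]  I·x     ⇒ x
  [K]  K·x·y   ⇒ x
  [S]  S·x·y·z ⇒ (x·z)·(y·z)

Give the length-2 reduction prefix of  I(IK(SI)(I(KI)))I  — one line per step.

  start: I(IK(SI)(I(KI)))I
  [1] IK(SI)(I(KI))I
  [2] K(SI)(I(KI))I

Answer: after 2 steps: K(SI)(I(KI))I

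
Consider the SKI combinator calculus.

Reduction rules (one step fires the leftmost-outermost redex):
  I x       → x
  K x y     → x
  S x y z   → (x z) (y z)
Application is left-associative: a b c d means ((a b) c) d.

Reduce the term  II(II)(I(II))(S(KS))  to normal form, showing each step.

Answer: normal form = S(KS)  (in 7 steps)

Derivation:
  start: II(II)(I(II))(S(KS))
  step 1: I(II)(I(II))(S(KS))
  step 2: II(I(II))(S(KS))
  step 3: I(I(II))(S(KS))
  step 4: I(II)(S(KS))
  step 5: II(S(KS))
  step 6: I(S(KS))
  step 7: S(KS)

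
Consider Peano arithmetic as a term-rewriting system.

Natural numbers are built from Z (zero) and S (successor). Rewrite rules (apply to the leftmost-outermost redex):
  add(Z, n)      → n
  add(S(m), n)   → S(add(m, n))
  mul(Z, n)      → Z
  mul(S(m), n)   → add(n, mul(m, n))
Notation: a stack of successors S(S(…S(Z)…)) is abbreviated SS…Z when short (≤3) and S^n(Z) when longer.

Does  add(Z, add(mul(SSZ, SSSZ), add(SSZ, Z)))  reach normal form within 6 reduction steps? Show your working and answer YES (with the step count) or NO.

  start: add(Z, add(mul(SSZ, SSSZ), add(SSZ, Z)))
  →1  add(mul(SSZ, SSSZ), add(SSZ, Z))
  →2  add(add(SSSZ, mul(SZ, SSSZ)), add(SSZ, Z))
  →3  add(S(add(SSZ, mul(SZ, SSSZ))), add(SSZ, Z))
  →4  S(add(add(SSZ, mul(SZ, SSSZ)), add(SSZ, Z)))
  →5  S(add(S(add(SZ, mul(SZ, SSSZ))), add(SSZ, Z)))
  →6  S(S(add(add(SZ, mul(SZ, SSSZ)), add(SSZ, Z))))

Answer: NO — after 6 steps the term is S(S(add(add(SZ, mul(SZ, SSSZ)), add(SSZ, Z)))), not yet normal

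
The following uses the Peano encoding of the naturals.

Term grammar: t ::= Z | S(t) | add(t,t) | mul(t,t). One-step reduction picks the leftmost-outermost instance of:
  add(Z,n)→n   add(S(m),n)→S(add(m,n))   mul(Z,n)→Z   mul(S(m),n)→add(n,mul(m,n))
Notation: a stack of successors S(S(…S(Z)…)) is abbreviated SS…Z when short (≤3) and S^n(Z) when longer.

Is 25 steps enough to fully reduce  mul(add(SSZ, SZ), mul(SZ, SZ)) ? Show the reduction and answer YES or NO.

Answer: YES — reaches normal form SSSZ in 25 ≤ 25 steps

Working:
  start: mul(add(SSZ, SZ), mul(SZ, SZ))
  step 1: mul(S(add(SZ, SZ)), mul(SZ, SZ))
  step 2: add(mul(SZ, SZ), mul(add(SZ, SZ), mul(SZ, SZ)))
  step 3: add(add(SZ, mul(Z, SZ)), mul(add(SZ, SZ), mul(SZ, SZ)))
  step 4: add(S(add(Z, mul(Z, SZ))), mul(add(SZ, SZ), mul(SZ, SZ)))
  step 5: S(add(add(Z, mul(Z, SZ)), mul(add(SZ, SZ), mul(SZ, SZ))))
  step 6: S(add(mul(Z, SZ), mul(add(SZ, SZ), mul(SZ, SZ))))
  step 7: S(add(Z, mul(add(SZ, SZ), mul(SZ, SZ))))
  step 8: S(mul(add(SZ, SZ), mul(SZ, SZ)))
  step 9: S(mul(S(add(Z, SZ)), mul(SZ, SZ)))
  step 10: S(add(mul(SZ, SZ), mul(add(Z, SZ), mul(SZ, SZ))))
  step 11: S(add(add(SZ, mul(Z, SZ)), mul(add(Z, SZ), mul(SZ, SZ))))
  step 12: S(add(S(add(Z, mul(Z, SZ))), mul(add(Z, SZ), mul(SZ, SZ))))
  step 13: S(S(add(add(Z, mul(Z, SZ)), mul(add(Z, SZ), mul(SZ, SZ)))))
  step 14: S(S(add(mul(Z, SZ), mul(add(Z, SZ), mul(SZ, SZ)))))
  step 15: S(S(add(Z, mul(add(Z, SZ), mul(SZ, SZ)))))
  step 16: S(S(mul(add(Z, SZ), mul(SZ, SZ))))
  step 17: S(S(mul(SZ, mul(SZ, SZ))))
  step 18: S(S(add(mul(SZ, SZ), mul(Z, mul(SZ, SZ)))))
  step 19: S(S(add(add(SZ, mul(Z, SZ)), mul(Z, mul(SZ, SZ)))))
  step 20: S(S(add(S(add(Z, mul(Z, SZ))), mul(Z, mul(SZ, SZ)))))
  step 21: S(S(S(add(add(Z, mul(Z, SZ)), mul(Z, mul(SZ, SZ))))))
  step 22: S(S(S(add(mul(Z, SZ), mul(Z, mul(SZ, SZ))))))
  step 23: S(S(S(add(Z, mul(Z, mul(SZ, SZ))))))
  step 24: S(S(S(mul(Z, mul(SZ, SZ)))))
  step 25: SSSZ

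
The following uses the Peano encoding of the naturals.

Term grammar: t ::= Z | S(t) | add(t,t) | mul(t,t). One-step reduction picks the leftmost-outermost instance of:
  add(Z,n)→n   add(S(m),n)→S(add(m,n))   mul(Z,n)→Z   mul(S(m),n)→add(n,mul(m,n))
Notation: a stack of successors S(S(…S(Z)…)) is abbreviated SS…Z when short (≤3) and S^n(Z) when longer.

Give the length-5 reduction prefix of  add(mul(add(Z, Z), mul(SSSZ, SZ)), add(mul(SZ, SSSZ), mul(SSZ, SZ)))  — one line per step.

Answer: after 5 steps: add(S(add(SSZ, mul(Z, SSSZ))), mul(SSZ, SZ))

Working:
  start: add(mul(add(Z, Z), mul(SSSZ, SZ)), add(mul(SZ, SSSZ), mul(SSZ, SZ)))
  step 1: add(mul(Z, mul(SSSZ, SZ)), add(mul(SZ, SSSZ), mul(SSZ, SZ)))
  step 2: add(Z, add(mul(SZ, SSSZ), mul(SSZ, SZ)))
  step 3: add(mul(SZ, SSSZ), mul(SSZ, SZ))
  step 4: add(add(SSSZ, mul(Z, SSSZ)), mul(SSZ, SZ))
  step 5: add(S(add(SSZ, mul(Z, SSSZ))), mul(SSZ, SZ))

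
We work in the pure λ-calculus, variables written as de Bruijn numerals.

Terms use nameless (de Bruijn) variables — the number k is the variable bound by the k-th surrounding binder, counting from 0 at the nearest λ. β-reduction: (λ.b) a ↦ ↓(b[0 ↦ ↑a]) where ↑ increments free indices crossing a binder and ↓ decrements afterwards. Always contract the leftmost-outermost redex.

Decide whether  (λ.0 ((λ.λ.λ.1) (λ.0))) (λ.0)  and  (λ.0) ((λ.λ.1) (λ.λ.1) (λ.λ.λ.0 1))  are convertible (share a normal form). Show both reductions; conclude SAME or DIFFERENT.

Answer: SAME — A ⇓ λ.λ.1, B ⇓ λ.λ.1

Working:
Term A:
  start: (λ.0 ((λ.λ.λ.1) (λ.0))) (λ.0)
  step 1: (λ.0) ((λ.λ.λ.1) (λ.0))
  step 2: (λ.λ.λ.1) (λ.0)
  step 3: λ.λ.1

Term B:
  start: (λ.0) ((λ.λ.1) (λ.λ.1) (λ.λ.λ.0 1))
  step 1: (λ.λ.1) (λ.λ.1) (λ.λ.λ.0 1)
  step 2: (λ.λ.λ.1) (λ.λ.λ.0 1)
  step 3: λ.λ.1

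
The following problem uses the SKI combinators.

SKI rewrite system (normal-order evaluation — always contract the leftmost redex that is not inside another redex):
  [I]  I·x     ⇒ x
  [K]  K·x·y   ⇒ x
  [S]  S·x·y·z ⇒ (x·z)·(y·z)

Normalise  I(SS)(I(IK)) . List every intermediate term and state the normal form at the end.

  start: I(SS)(I(IK))
  →1  SS(I(IK))
  →2  SS(IK)
  →3  SSK

Answer: normal form = SSK  (in 3 steps)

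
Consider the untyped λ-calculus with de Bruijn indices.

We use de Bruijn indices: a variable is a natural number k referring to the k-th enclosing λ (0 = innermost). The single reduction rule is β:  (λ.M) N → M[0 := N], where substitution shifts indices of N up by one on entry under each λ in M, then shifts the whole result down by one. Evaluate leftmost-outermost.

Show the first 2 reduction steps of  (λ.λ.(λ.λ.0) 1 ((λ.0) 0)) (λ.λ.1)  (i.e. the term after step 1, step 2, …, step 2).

Answer: after 2 steps: λ.(λ.0) ((λ.0) 0)

Derivation:
  start: (λ.λ.(λ.λ.0) 1 ((λ.0) 0)) (λ.λ.1)
  step 1: λ.(λ.λ.0) (λ.λ.1) ((λ.0) 0)
  step 2: λ.(λ.0) ((λ.0) 0)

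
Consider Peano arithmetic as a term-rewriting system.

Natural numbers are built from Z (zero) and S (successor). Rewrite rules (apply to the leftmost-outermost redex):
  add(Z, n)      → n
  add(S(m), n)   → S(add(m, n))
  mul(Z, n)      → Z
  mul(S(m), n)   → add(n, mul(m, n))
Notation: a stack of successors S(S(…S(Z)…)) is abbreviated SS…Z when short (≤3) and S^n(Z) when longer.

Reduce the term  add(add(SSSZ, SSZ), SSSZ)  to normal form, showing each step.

  start: add(add(SSSZ, SSZ), SSSZ)
  [1] add(S(add(SSZ, SSZ)), SSSZ)
  [2] S(add(add(SSZ, SSZ), SSSZ))
  [3] S(add(S(add(SZ, SSZ)), SSSZ))
  [4] S(S(add(add(SZ, SSZ), SSSZ)))
  [5] S(S(add(S(add(Z, SSZ)), SSSZ)))
  [6] S(S(S(add(add(Z, SSZ), SSSZ))))
  [7] S(S(S(add(SSZ, SSSZ))))
  [8] S(S(S(S(add(SZ, SSSZ)))))
  [9] S(S(S(S(S(add(Z, SSSZ))))))
  [10] S^8(Z)

Answer: normal form = S^8(Z)  (in 10 steps)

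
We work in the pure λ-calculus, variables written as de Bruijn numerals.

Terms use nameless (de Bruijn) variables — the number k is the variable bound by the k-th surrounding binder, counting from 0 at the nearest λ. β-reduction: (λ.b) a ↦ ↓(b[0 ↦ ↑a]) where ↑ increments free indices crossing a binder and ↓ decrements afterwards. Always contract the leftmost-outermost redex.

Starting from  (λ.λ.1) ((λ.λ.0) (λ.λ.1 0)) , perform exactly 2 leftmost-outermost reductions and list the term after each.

Answer: after 2 steps: λ.λ.0

Working:
  start: (λ.λ.1) ((λ.λ.0) (λ.λ.1 0))
  →1  λ.(λ.λ.0) (λ.λ.1 0)
  →2  λ.λ.0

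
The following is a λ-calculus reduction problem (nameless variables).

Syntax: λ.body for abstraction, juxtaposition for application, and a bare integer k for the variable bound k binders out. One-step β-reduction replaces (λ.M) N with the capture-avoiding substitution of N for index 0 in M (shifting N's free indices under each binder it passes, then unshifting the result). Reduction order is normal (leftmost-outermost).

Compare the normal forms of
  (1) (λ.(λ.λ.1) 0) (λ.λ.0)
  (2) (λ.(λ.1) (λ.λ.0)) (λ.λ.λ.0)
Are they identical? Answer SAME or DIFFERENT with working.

Term A:
  start: (λ.(λ.λ.1) 0) (λ.λ.0)
  [1] (λ.λ.1) (λ.λ.0)
  [2] λ.λ.λ.0

Term B:
  start: (λ.(λ.1) (λ.λ.0)) (λ.λ.λ.0)
  [1] (λ.λ.λ.λ.0) (λ.λ.0)
  [2] λ.λ.λ.0

Answer: SAME — A ⇓ λ.λ.λ.0, B ⇓ λ.λ.λ.0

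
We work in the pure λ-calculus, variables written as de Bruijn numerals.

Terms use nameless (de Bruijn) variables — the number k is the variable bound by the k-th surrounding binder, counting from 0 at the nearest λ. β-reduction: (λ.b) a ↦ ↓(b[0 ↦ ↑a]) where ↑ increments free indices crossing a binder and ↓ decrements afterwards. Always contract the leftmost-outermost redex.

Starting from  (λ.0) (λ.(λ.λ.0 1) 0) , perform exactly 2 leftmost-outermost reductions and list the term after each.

Answer: after 2 steps: λ.λ.0 1

Derivation:
  start: (λ.0) (λ.(λ.λ.0 1) 0)
  →1  λ.(λ.λ.0 1) 0
  →2  λ.λ.0 1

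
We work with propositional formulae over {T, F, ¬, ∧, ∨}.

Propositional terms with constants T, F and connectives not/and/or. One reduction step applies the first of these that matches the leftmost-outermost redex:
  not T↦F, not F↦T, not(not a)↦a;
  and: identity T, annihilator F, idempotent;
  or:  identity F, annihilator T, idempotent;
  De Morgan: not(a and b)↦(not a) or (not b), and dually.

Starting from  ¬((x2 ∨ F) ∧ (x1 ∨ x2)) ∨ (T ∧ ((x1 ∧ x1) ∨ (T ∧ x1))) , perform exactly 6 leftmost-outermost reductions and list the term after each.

  start: ¬((x2 ∨ F) ∧ (x1 ∨ x2)) ∨ (T ∧ ((x1 ∧ x1) ∨ (T ∧ x1)))
  [1] (¬(x2 ∨ F) ∨ ¬(x1 ∨ x2)) ∨ (T ∧ ((x1 ∧ x1) ∨ (T ∧ x1)))
  [2] ((¬x2 ∧ ¬F) ∨ ¬(x1 ∨ x2)) ∨ (T ∧ ((x1 ∧ x1) ∨ (T ∧ x1)))
  [3] ((¬x2 ∧ T) ∨ ¬(x1 ∨ x2)) ∨ (T ∧ ((x1 ∧ x1) ∨ (T ∧ x1)))
  [4] (¬x2 ∨ ¬(x1 ∨ x2)) ∨ (T ∧ ((x1 ∧ x1) ∨ (T ∧ x1)))
  [5] (¬x2 ∨ (¬x1 ∧ ¬x2)) ∨ (T ∧ ((x1 ∧ x1) ∨ (T ∧ x1)))
  [6] (¬x2 ∨ (¬x1 ∧ ¬x2)) ∨ ((x1 ∧ x1) ∨ (T ∧ x1))

Answer: after 6 steps: (¬x2 ∨ (¬x1 ∧ ¬x2)) ∨ ((x1 ∧ x1) ∨ (T ∧ x1))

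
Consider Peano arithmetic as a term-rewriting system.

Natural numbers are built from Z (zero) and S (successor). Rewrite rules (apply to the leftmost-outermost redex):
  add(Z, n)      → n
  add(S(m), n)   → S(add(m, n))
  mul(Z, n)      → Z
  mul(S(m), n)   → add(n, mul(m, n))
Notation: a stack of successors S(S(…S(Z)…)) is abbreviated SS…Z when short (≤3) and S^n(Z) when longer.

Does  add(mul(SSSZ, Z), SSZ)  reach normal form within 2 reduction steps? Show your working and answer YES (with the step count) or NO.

  start: add(mul(SSSZ, Z), SSZ)
  step 1: add(add(Z, mul(SSZ, Z)), SSZ)
  step 2: add(mul(SSZ, Z), SSZ)

Answer: NO — after 2 steps the term is add(mul(SSZ, Z), SSZ), not yet normal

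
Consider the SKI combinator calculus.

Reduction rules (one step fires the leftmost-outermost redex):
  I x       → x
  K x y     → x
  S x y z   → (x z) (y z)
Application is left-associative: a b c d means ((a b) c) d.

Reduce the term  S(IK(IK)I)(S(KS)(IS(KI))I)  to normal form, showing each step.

Answer: normal form = SK(S(S(KI)I))  (in 6 steps)

Derivation:
  start: S(IK(IK)I)(S(KS)(IS(KI))I)
  [1] S(K(IK)I)(S(KS)(IS(KI))I)
  [2] S(IK)(S(KS)(IS(KI))I)
  [3] SK(S(KS)(IS(KI))I)
  [4] SK(KSI(IS(KI)I))
  [5] SK(S(IS(KI)I))
  [6] SK(S(S(KI)I))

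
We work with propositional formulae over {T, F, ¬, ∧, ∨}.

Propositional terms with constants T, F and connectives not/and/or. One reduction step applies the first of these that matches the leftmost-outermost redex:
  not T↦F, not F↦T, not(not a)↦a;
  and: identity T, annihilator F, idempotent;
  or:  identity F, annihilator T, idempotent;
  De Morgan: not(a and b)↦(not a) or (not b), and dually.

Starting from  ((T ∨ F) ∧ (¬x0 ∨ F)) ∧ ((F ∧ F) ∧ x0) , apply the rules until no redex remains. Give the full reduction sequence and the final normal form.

Answer: normal form = F  (in 6 steps)

Reduction:
  start: ((T ∨ F) ∧ (¬x0 ∨ F)) ∧ ((F ∧ F) ∧ x0)
  [1] (T ∧ (¬x0 ∨ F)) ∧ ((F ∧ F) ∧ x0)
  [2] (¬x0 ∨ F) ∧ ((F ∧ F) ∧ x0)
  [3] ¬x0 ∧ ((F ∧ F) ∧ x0)
  [4] ¬x0 ∧ (F ∧ x0)
  [5] ¬x0 ∧ F
  [6] F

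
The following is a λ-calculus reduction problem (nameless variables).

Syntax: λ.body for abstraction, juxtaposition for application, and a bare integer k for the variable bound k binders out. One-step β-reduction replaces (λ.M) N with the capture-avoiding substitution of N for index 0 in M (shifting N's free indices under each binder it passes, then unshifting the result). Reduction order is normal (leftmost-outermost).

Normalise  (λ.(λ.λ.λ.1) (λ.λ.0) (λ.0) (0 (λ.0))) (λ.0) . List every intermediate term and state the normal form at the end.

Answer: normal form = λ.0  (in 4 steps)

Working:
  start: (λ.(λ.λ.λ.1) (λ.λ.0) (λ.0) (0 (λ.0))) (λ.0)
  [1] (λ.λ.λ.1) (λ.λ.0) (λ.0) ((λ.0) (λ.0))
  [2] (λ.λ.1) (λ.0) ((λ.0) (λ.0))
  [3] (λ.λ.0) ((λ.0) (λ.0))
  [4] λ.0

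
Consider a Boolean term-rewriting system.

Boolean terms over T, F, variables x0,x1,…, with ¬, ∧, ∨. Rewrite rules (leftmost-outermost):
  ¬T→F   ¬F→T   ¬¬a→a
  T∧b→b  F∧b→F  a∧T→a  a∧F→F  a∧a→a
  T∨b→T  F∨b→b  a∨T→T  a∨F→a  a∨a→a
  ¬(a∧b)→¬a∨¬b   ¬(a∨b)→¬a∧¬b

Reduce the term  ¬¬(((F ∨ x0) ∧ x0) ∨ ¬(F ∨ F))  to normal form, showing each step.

Answer: normal form = T  (in 7 steps)

Reduction:
  start: ¬¬(((F ∨ x0) ∧ x0) ∨ ¬(F ∨ F))
  step 1: ((F ∨ x0) ∧ x0) ∨ ¬(F ∨ F)
  step 2: (x0 ∧ x0) ∨ ¬(F ∨ F)
  step 3: x0 ∨ ¬(F ∨ F)
  step 4: x0 ∨ (¬F ∧ ¬F)
  step 5: x0 ∨ ¬F
  step 6: x0 ∨ T
  step 7: T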